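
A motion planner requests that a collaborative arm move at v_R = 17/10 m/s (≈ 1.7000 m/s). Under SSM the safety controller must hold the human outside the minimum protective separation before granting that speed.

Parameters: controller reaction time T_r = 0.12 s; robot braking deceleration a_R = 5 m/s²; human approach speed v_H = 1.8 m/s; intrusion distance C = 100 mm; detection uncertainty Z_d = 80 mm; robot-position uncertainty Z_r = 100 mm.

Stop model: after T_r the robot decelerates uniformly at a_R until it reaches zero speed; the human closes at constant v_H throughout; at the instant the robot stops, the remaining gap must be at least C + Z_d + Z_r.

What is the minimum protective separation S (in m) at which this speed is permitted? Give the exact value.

T_s = v_R/a_R = (17/10)/5 = 0.3400 s
reaction-phase robot travel = 1.7000·0.1200 = 0.2040 m
braking distance = 1.7000²/(2·5.0000) = 0.2890 m
person approaches 1.8000·(0.1200+0.3400) = 0.8280 m
C+Z_d+Z_r = 0.1000+0.0800+0.1000 = 0.2800 m
S_min ≈ 0.2040+0.2890+0.8280+0.2800  ⇒  S_min = 1601/1000 m

S_min = 1601/1000 m = 1.6010 m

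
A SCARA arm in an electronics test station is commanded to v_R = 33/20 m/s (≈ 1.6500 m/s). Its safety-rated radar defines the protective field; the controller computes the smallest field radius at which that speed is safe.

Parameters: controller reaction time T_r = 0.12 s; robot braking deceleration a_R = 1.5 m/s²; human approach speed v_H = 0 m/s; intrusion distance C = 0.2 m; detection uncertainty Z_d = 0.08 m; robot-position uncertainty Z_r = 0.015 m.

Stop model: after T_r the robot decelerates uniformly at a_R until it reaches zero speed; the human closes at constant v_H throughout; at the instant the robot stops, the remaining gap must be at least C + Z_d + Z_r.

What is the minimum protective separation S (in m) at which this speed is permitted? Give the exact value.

braking lasts T_s = (33/20)/(3/2) = 1.1000 s
robot in T_r: 1.6500·0.1200 = 0.1980 m
robot covers 1.6500·1.1000 − ½·1.5000·1.1000² = 0.9075 m while stopping
human closes 0.0000·1.2200 = 0.0000 m
C+Z_d+Z_r = 0.2000+0.0800+0.0150 = 0.2950 m
S_min ≈ 0.1980+0.9075+0.0000+0.2950  ⇒  S_min = 2801/2000 m

S_min = 2801/2000 m = 1.4005 m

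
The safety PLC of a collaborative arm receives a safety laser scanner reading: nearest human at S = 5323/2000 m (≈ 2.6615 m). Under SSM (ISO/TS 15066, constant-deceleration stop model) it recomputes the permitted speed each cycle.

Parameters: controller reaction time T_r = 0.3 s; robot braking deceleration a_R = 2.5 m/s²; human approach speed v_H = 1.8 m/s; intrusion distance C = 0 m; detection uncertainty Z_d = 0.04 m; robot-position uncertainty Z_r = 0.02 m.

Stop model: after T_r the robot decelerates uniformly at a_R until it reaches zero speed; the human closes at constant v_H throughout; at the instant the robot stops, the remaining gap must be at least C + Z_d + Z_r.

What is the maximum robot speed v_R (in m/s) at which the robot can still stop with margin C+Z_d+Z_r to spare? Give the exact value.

v_R_max = 31/20 m/s = 1.5500 m/s

collect terms ⇒ (1/5)·v_R² + (51/50)·v_R + (-4123/2000) = 0
  disc = (51/50)² − 4·(1/5)·(-4123/2000) = 1681/625 ; √disc = 41/25
  v_R = (−(51/50) + 41/25) / (2·(1/5)) = 31/20 m/s
check:
T_s = v_R/a_R = (31/20)/(5/2) = 0.6200 s
reaction-phase robot travel = 1.5500·0.3000 = 0.4650 m
braking distance = 1.5500²/(2·2.5000) = 0.4805 m
person approaches 1.8000·(0.3000+0.6200) = 1.6560 m
residual clearance needed = 0.0000+0.0400+0.0200 = 0.0600 m
sum ≈ 0.4650+0.4805+1.6560+0.0600 ≈ 2.6615 m = S ✓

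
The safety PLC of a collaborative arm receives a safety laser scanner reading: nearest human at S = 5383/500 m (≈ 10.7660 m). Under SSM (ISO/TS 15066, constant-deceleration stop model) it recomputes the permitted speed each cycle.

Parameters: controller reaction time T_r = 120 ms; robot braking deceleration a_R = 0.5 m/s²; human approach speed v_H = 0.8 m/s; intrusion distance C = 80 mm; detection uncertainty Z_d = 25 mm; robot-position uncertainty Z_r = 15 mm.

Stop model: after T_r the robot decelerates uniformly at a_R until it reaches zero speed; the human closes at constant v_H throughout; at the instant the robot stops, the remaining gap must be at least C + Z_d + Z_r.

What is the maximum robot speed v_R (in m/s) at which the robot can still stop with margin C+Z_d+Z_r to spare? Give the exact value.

v_R_max = 5/2 m/s = 2.5000 m/s

at the boundary: (1)·v² + (43/25)·v + (-211/20) = 0
  disc = (43/25)² − 4·(1)·(-211/20) = 28224/625 ; √disc = 168/25
  v_R = (−(43/25) + 168/25) / (2·(1)) = 5/2 m/s
check:
stop time T_s = (5/2)/(1/2) = 5.0000 s
robot in T_r: 2.5000·0.1200 = 0.3000 m
braking distance = 2.5000²/(2·0.5000) = 6.2500 m
human closes 0.8000·5.1200 = 4.0960 m
C+Z_d+Z_r = 0.0800+0.0250+0.0150 = 0.1200 m
sum ≈ 0.3000+6.2500+4.0960+0.1200 ≈ 10.7660 m = S ✓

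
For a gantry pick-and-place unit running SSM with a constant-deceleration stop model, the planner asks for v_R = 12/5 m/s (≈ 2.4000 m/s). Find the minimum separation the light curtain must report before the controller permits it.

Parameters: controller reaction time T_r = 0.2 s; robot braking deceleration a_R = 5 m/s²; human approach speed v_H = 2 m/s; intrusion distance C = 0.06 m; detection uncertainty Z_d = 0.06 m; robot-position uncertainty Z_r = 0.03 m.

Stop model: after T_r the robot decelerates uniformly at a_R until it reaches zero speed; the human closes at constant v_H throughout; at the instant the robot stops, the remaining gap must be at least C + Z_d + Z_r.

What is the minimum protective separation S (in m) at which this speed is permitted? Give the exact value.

stop time T_s = (12/5)/5 = 0.4800 s
robot covers v_R·T_r = 2.4000·0.2000 = 0.4800 m before braking
robot under decel: 2.4000²/(2·5.0000) = 0.5760 m
human closes 2.0000·0.6800 = 1.3600 m
margins: 0.0600+0.0600+0.0300 = 0.1500 m
S_min ≈ 0.4800+0.5760+1.3600+0.1500  ⇒  S_min = 1283/500 m

S_min = 1283/500 m = 2.5660 m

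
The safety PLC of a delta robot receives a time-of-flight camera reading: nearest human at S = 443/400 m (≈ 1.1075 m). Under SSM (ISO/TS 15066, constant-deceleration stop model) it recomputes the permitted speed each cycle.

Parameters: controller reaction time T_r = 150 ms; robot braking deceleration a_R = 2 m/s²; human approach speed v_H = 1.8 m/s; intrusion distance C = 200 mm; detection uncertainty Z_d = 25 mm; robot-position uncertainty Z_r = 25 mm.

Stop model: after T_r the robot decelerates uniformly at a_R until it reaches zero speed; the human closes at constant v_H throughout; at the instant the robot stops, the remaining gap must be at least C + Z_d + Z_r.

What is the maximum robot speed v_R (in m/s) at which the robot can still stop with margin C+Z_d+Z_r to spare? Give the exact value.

collect terms ⇒ (1/4)·v_R² + (21/20)·v_R + (-47/80) = 0
  disc = (21/20)² − 4·(1/4)·(-47/80) = 169/100 ; √disc = 13/10
  v_R = (−(21/20) + 13/10) / (2·(1/4)) = 1/2 m/s
check:
braking lasts T_s = (1/2)/2 = 0.2500 s
robot covers v_R·T_r = 0.5000·0.1500 = 0.0750 m before braking
braking distance = 0.5000²/(2·2.0000) = 0.0625 m
person approaches 1.8000·(0.1500+0.2500) = 0.7200 m
margins: 0.2000+0.0250+0.0250 = 0.2500 m
sum ≈ 0.0750+0.0625+0.7200+0.2500 ≈ 1.1075 m = S ✓

v_R_max = 1/2 m/s = 0.5000 m/s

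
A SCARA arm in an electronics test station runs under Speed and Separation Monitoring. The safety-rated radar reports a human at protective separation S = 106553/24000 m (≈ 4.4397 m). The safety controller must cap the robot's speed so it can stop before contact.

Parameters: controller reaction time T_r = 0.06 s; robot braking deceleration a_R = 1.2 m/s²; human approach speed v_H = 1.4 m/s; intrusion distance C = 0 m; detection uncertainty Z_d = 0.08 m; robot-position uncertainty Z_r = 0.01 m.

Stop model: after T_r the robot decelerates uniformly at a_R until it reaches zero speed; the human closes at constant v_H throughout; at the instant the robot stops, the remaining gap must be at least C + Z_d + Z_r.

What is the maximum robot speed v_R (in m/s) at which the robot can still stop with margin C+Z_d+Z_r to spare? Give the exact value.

v_R_max = 41/20 m/s = 2.0500 m/s

collect terms ⇒ (5/12)·v_R² + (92/75)·v_R + (-102377/24000) = 0
  disc = (92/75)² − 4·(5/12)·(-102377/24000) = 344569/40000 ; √disc = 587/200
  v_R = (−(92/75) + 587/200) / (2·(5/12)) = 41/20 m/s
check:
stop time T_s = (41/20)/(6/5) = 1.7083 s
reaction-phase robot travel = 2.0500·0.0600 = 0.1230 m
braking distance = 2.0500²/(2·1.2000) = 1.7510 m
human closes 1.4000·1.7683 = 2.4757 m
residual clearance needed = 0.0000+0.0800+0.0100 = 0.0900 m
sum ≈ 0.1230+1.7510+2.4757+0.0900 ≈ 4.4397 m = S ✓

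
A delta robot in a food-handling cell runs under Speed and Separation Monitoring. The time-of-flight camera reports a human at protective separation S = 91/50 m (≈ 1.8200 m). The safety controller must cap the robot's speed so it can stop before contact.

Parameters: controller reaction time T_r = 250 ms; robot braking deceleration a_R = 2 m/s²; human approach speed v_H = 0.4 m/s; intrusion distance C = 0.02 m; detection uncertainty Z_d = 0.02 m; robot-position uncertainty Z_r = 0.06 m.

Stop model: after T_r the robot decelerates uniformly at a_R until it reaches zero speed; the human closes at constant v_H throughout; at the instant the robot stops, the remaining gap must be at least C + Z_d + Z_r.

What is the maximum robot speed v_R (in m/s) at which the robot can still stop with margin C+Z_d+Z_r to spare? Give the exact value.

at the boundary: (1/4)·v² + (9/20)·v + (-81/50) = 0
  disc = (9/20)² − 4·(1/4)·(-81/50) = 729/400 ; √disc = 27/20
  v_R = (−(9/20) + 27/20) / (2·(1/4)) = 9/5 m/s
check:
braking lasts T_s = (9/5)/2 = 0.9000 s
robot covers v_R·T_r = 1.8000·0.2500 = 0.4500 m before braking
robot under decel: 1.8000²/(2·2.0000) = 0.8100 m
person approaches 0.4000·(0.2500+0.9000) = 0.4600 m
residual clearance needed = 0.0200+0.0200+0.0600 = 0.1000 m
sum ≈ 0.4500+0.8100+0.4600+0.1000 ≈ 1.8200 m = S ✓

v_R_max = 9/5 m/s = 1.8000 m/s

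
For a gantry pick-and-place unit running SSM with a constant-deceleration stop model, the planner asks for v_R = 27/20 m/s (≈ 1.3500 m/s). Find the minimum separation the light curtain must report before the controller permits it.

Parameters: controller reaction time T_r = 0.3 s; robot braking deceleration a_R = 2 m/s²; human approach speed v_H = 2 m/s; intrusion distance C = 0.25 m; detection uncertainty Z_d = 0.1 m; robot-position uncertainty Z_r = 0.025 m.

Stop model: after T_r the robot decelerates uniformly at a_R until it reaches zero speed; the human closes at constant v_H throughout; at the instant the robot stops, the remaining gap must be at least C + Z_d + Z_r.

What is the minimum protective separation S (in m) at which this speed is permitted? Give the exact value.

S_min = 5097/1600 m = 3.1856 m

stop time T_s = (27/20)/2 = 0.6750 s
reaction-phase robot travel = 1.3500·0.3000 = 0.4050 m
braking distance = 1.3500²/(2·2.0000) = 0.4556 m
person approaches 2.0000·(0.3000+0.6750) = 1.9500 m
margins: 0.2500+0.1000+0.0250 = 0.3750 m
S_min ≈ 0.4050+0.4556+1.9500+0.3750  ⇒  S_min = 5097/1600 m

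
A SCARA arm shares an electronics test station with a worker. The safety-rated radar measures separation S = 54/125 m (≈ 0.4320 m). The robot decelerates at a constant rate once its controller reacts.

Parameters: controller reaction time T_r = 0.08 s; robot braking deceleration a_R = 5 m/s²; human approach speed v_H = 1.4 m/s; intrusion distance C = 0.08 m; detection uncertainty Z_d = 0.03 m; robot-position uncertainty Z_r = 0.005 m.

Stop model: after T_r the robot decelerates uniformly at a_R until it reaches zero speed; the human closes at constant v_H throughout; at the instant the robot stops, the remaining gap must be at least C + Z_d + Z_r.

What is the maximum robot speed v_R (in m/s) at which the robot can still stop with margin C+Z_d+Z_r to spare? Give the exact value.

v_R_max = 1/2 m/s = 0.5000 m/s

quadratic (1/10)·v² + (9/25)·v + (-41/200) = 0
  disc = (9/25)² − 4·(1/10)·(-41/200) = 529/2500 ; √disc = 23/50
  v_R = (−(9/25) + 23/50) / (2·(1/10)) = 1/2 m/s
check:
T_s = v_R/a_R = (1/2)/5 = 0.1000 s
robot in T_r: 0.5000·0.0800 = 0.0400 m
robot covers 0.5000·0.1000 − ½·5.0000·0.1000² = 0.0250 m while stopping
person approaches 1.4000·(0.0800+0.1000) = 0.2520 m
C+Z_d+Z_r = 0.0800+0.0300+0.0050 = 0.1150 m
sum ≈ 0.0400+0.0250+0.2520+0.1150 ≈ 0.4320 m = S ✓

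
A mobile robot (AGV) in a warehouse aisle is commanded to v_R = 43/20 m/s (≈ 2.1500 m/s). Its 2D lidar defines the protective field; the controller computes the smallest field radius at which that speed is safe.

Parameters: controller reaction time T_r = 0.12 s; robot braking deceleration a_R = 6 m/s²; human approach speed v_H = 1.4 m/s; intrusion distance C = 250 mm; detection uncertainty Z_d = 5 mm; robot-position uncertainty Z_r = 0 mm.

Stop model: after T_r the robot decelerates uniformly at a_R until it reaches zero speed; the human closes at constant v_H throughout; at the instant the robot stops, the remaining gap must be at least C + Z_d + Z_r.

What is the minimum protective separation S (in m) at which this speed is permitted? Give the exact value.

S_min = 12543/8000 m = 1.5679 m

braking lasts T_s = (43/20)/6 = 0.3583 s
robot in T_r: 2.1500·0.1200 = 0.2580 m
robot under decel: 2.1500²/(2·6.0000) = 0.3852 m
human over T_r+T_s: 1.4000·(0.1200+0.3583) = 0.6697 m
residual clearance needed = 0.2500+0.0050+0.0000 = 0.2550 m
S_min ≈ 0.2580+0.3852+0.6697+0.2550  ⇒  S_min = 12543/8000 m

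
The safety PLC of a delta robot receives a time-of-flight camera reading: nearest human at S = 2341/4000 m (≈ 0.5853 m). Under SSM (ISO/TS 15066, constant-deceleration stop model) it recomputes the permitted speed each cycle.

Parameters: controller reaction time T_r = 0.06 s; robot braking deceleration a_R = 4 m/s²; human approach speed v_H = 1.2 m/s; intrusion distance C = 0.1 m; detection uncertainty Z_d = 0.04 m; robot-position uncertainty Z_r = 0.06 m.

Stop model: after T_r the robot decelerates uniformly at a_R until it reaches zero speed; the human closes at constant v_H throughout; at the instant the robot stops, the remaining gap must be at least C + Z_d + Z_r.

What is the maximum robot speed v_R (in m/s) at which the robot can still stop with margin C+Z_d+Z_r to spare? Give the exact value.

at the boundary: (1/8)·v² + (9/25)·v + (-1253/4000) = 0
  disc = (9/25)² − 4·(1/8)·(-1253/4000) = 11449/40000 ; √disc = 107/200
  v_R = (−(9/25) + 107/200) / (2·(1/8)) = 7/10 m/s
check:
T_s = v_R/a_R = (7/10)/4 = 0.1750 s
robot covers v_R·T_r = 0.7000·0.0600 = 0.0420 m before braking
robot under decel: 0.7000²/(2·4.0000) = 0.0612 m
human closes 1.2000·0.2350 = 0.2820 m
margins: 0.1000+0.0400+0.0600 = 0.2000 m
sum ≈ 0.0420+0.0612+0.2820+0.2000 ≈ 0.5853 m = S ✓

v_R_max = 7/10 m/s = 0.7000 m/s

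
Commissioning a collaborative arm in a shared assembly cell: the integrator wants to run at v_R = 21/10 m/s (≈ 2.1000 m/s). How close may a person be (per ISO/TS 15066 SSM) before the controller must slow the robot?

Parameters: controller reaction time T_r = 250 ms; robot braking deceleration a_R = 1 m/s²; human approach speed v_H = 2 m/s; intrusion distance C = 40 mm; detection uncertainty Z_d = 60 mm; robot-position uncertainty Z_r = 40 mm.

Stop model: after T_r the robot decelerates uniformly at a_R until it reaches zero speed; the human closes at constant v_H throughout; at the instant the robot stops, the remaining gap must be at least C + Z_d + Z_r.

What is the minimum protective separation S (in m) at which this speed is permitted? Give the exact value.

S_min = 757/100 m = 7.5700 m

braking lasts T_s = (21/10)/1 = 2.1000 s
robot covers v_R·T_r = 2.1000·0.2500 = 0.5250 m before braking
robot covers 2.1000·2.1000 − ½·1.0000·2.1000² = 2.2050 m while stopping
human closes 2.0000·2.3500 = 4.7000 m
margins: 0.0400+0.0600+0.0400 = 0.1400 m
S_min ≈ 0.5250+2.2050+4.7000+0.1400  ⇒  S_min = 757/100 m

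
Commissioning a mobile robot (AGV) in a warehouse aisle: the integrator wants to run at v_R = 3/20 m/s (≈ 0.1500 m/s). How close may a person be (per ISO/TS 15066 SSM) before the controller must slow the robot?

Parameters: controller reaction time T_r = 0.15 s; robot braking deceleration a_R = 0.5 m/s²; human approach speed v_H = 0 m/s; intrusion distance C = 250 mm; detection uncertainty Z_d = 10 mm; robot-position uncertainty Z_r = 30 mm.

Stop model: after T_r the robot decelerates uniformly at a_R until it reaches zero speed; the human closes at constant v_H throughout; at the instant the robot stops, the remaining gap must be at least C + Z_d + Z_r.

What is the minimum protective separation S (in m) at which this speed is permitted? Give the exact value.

stop time T_s = (3/20)/(1/2) = 0.3000 s
robot in T_r: 0.1500·0.1500 = 0.0225 m
robot under decel: 0.1500²/(2·0.5000) = 0.0225 m
human over T_r+T_s: 0.0000·(0.1500+0.3000) = 0.0000 m
residual clearance needed = 0.2500+0.0100+0.0300 = 0.2900 m
S_min ≈ 0.0225+0.0225+0.0000+0.2900  ⇒  S_min = 67/200 m

S_min = 67/200 m = 0.3350 m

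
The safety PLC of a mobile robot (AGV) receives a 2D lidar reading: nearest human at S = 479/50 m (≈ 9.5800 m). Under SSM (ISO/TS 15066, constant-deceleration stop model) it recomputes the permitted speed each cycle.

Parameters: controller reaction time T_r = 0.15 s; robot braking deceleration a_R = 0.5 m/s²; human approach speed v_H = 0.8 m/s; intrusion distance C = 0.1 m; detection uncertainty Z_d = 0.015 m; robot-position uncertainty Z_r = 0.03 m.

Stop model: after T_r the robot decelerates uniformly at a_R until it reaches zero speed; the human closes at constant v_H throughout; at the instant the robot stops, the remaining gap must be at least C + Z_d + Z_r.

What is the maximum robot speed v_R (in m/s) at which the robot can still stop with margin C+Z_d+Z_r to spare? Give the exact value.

v_R_max = 23/10 m/s = 2.3000 m/s

quadratic (1)·v² + (7/4)·v + (-1863/200) = 0
  disc = (7/4)² − 4·(1)·(-1863/200) = 16129/400 ; √disc = 127/20
  v_R = (−(7/4) + 127/20) / (2·(1)) = 23/10 m/s
check:
T_s = v_R/a_R = (23/10)/(1/2) = 4.6000 s
robot covers v_R·T_r = 2.3000·0.1500 = 0.3450 m before braking
robot covers 2.3000·4.6000 − ½·0.5000·4.6000² = 5.2900 m while stopping
human over T_r+T_s: 0.8000·(0.1500+4.6000) = 3.8000 m
residual clearance needed = 0.1000+0.0150+0.0300 = 0.1450 m
sum ≈ 0.3450+5.2900+3.8000+0.1450 ≈ 9.5800 m = S ✓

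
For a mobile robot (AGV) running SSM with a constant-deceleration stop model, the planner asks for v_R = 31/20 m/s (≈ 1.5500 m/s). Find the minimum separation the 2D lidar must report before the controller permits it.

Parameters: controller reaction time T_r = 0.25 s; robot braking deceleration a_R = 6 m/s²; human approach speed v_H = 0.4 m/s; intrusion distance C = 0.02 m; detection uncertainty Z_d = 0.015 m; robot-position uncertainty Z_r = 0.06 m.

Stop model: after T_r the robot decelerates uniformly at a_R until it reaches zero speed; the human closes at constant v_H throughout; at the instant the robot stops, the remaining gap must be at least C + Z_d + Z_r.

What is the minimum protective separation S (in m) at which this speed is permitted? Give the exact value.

T_s = v_R/a_R = (31/20)/6 = 0.2583 s
reaction-phase robot travel = 1.5500·0.2500 = 0.3875 m
robot covers 1.5500·0.2583 − ½·6.0000·0.2583² = 0.2002 m while stopping
human over T_r+T_s: 0.4000·(0.2500+0.2583) = 0.2033 m
residual clearance needed = 0.0200+0.0150+0.0600 = 0.0950 m
S_min ≈ 0.3875+0.2002+0.2033+0.0950  ⇒  S_min = 4253/4800 m

S_min = 4253/4800 m = 0.8860 m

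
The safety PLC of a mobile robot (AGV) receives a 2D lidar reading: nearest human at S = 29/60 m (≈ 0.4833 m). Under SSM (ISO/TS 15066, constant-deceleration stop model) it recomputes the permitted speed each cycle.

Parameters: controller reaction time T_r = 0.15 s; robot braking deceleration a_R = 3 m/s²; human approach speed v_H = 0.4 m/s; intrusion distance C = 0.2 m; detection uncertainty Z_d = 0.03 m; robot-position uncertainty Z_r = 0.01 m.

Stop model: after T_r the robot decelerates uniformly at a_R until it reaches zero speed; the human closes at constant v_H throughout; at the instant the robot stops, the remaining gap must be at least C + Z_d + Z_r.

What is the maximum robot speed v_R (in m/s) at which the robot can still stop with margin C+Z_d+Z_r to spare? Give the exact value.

v_R_max = 1/2 m/s = 0.5000 m/s

quadratic (1/6)·v² + (17/60)·v + (-11/60) = 0
  disc = (17/60)² − 4·(1/6)·(-11/60) = 81/400 ; √disc = 9/20
  v_R = (−(17/60) + 9/20) / (2·(1/6)) = 1/2 m/s
check:
stop time T_s = (1/2)/3 = 0.1667 s
robot in T_r: 0.5000·0.1500 = 0.0750 m
braking distance = 0.5000²/(2·3.0000) = 0.0417 m
human closes 0.4000·0.3167 = 0.1267 m
C+Z_d+Z_r = 0.2000+0.0300+0.0100 = 0.2400 m
sum ≈ 0.0750+0.0417+0.1267+0.2400 ≈ 0.4833 m = S ✓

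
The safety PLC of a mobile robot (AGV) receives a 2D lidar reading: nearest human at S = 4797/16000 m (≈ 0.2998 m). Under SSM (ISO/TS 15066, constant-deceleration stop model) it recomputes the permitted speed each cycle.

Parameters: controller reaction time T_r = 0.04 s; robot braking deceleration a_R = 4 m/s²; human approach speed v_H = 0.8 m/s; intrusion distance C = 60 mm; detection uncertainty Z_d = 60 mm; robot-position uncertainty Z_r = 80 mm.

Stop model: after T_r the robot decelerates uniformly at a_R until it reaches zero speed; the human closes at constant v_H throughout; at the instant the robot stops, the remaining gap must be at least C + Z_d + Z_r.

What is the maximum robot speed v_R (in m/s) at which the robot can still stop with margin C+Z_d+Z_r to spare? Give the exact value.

at the boundary: (1/8)·v² + (6/25)·v + (-217/3200) = 0
  disc = (6/25)² − 4·(1/8)·(-217/3200) = 14641/160000 ; √disc = 121/400
  v_R = (−(6/25) + 121/400) / (2·(1/8)) = 1/4 m/s
check:
braking lasts T_s = (1/4)/4 = 0.0625 s
robot in T_r: 0.2500·0.0400 = 0.0100 m
robot covers 0.2500·0.0625 − ½·4.0000·0.0625² = 0.0078 m while stopping
human over T_r+T_s: 0.8000·(0.0400+0.0625) = 0.0820 m
C+Z_d+Z_r = 0.0600+0.0600+0.0800 = 0.2000 m
sum ≈ 0.0100+0.0078+0.0820+0.2000 ≈ 0.2998 m = S ✓

v_R_max = 1/4 m/s = 0.2500 m/s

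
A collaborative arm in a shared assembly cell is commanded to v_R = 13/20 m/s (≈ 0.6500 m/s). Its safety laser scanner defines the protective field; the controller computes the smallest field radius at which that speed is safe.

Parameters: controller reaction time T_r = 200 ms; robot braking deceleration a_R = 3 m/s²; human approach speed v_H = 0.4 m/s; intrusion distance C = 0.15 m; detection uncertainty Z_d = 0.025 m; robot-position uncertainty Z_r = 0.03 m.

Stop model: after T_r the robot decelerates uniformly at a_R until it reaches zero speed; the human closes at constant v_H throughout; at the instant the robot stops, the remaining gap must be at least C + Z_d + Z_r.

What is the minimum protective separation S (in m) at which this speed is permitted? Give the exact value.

stop time T_s = (13/20)/3 = 0.2167 s
robot in T_r: 0.6500·0.2000 = 0.1300 m
robot covers 0.6500·0.2167 − ½·3.0000·0.2167² = 0.0704 m while stopping
person approaches 0.4000·(0.2000+0.2167) = 0.1667 m
C+Z_d+Z_r = 0.1500+0.0250+0.0300 = 0.2050 m
S_min ≈ 0.1300+0.0704+0.1667+0.2050  ⇒  S_min = 1373/2400 m

S_min = 1373/2400 m = 0.5721 m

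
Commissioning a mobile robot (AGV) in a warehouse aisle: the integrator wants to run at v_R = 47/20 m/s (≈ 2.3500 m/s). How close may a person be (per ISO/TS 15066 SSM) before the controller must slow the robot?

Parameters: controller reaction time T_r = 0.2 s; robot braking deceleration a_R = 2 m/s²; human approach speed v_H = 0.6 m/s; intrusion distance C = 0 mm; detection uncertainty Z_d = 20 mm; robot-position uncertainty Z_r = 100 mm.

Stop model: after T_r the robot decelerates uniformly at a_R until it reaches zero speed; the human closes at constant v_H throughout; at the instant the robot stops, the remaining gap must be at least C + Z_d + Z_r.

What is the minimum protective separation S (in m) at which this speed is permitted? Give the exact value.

T_s = v_R/a_R = (47/20)/2 = 1.1750 s
robot in T_r: 2.3500·0.2000 = 0.4700 m
robot under decel: 2.3500²/(2·2.0000) = 1.3806 m
person approaches 0.6000·(0.2000+1.1750) = 0.8250 m
residual clearance needed = 0.0000+0.0200+0.1000 = 0.1200 m
S_min ≈ 0.4700+1.3806+0.8250+0.1200  ⇒  S_min = 4473/1600 m

S_min = 4473/1600 m = 2.7956 m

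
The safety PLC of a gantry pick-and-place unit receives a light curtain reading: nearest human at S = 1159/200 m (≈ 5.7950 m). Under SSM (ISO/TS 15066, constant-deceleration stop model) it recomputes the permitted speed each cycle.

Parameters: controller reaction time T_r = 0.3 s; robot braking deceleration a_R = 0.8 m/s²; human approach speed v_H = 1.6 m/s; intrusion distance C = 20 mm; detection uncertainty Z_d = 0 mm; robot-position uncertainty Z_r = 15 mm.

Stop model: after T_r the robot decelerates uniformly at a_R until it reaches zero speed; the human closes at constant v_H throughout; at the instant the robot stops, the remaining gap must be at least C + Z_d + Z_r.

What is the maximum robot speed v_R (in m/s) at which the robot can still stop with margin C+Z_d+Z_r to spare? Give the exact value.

v_R_max = 8/5 m/s = 1.6000 m/s

quadratic (5/8)·v² + (23/10)·v + (-132/25) = 0
  disc = (23/10)² − 4·(5/8)·(-132/25) = 1849/100 ; √disc = 43/10
  v_R = (−(23/10) + 43/10) / (2·(5/8)) = 8/5 m/s
check:
braking lasts T_s = (8/5)/(4/5) = 2.0000 s
reaction-phase robot travel = 1.6000·0.3000 = 0.4800 m
robot under decel: 1.6000²/(2·0.8000) = 1.6000 m
human over T_r+T_s: 1.6000·(0.3000+2.0000) = 3.6800 m
margins: 0.0200+0.0000+0.0150 = 0.0350 m
sum ≈ 0.4800+1.6000+3.6800+0.0350 ≈ 5.7950 m = S ✓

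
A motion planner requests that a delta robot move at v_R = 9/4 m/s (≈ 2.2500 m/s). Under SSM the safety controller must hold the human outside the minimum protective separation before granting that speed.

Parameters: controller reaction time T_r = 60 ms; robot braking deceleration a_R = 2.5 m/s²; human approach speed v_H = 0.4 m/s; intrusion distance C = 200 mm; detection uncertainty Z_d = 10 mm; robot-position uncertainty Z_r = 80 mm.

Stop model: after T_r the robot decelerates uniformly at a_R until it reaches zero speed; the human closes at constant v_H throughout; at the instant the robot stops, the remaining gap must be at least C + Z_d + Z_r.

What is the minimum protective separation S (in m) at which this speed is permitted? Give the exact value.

S_min = 3643/2000 m = 1.8215 m

braking lasts T_s = (9/4)/(5/2) = 0.9000 s
reaction-phase robot travel = 2.2500·0.0600 = 0.1350 m
robot under decel: 2.2500²/(2·2.5000) = 1.0125 m
human closes 0.4000·0.9600 = 0.3840 m
C+Z_d+Z_r = 0.2000+0.0100+0.0800 = 0.2900 m
S_min ≈ 0.1350+1.0125+0.3840+0.2900  ⇒  S_min = 3643/2000 m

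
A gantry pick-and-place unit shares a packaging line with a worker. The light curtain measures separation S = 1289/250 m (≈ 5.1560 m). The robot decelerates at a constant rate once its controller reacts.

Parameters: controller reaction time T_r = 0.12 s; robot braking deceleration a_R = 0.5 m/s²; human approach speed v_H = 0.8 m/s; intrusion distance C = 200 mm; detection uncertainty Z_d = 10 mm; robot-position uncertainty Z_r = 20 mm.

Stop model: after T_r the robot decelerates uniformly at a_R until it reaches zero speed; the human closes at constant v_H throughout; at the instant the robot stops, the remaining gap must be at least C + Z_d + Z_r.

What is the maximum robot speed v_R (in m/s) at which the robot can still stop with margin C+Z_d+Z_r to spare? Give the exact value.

v_R_max = 3/2 m/s = 1.5000 m/s

at the boundary: (1)·v² + (43/25)·v + (-483/100) = 0
  disc = (43/25)² − 4·(1)·(-483/100) = 13924/625 ; √disc = 118/25
  v_R = (−(43/25) + 118/25) / (2·(1)) = 3/2 m/s
check:
T_s = v_R/a_R = (3/2)/(1/2) = 3.0000 s
robot covers v_R·T_r = 1.5000·0.1200 = 0.1800 m before braking
robot under decel: 1.5000²/(2·0.5000) = 2.2500 m
human over T_r+T_s: 0.8000·(0.1200+3.0000) = 2.4960 m
residual clearance needed = 0.2000+0.0100+0.0200 = 0.2300 m
sum ≈ 0.1800+2.2500+2.4960+0.2300 ≈ 5.1560 m = S ✓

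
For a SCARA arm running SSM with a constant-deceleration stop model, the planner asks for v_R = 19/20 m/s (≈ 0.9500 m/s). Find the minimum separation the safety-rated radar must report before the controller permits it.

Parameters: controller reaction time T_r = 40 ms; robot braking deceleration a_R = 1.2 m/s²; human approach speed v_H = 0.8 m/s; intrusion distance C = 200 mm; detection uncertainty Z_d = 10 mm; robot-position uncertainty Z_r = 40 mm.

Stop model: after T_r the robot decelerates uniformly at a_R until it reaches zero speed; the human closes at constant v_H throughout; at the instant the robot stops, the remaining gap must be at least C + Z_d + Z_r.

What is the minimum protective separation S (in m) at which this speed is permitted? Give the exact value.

braking lasts T_s = (19/20)/(6/5) = 0.7917 s
robot covers v_R·T_r = 0.9500·0.0400 = 0.0380 m before braking
robot covers 0.9500·0.7917 − ½·1.2000·0.7917² = 0.3760 m while stopping
human closes 0.8000·0.8317 = 0.6653 m
margins: 0.2000+0.0100+0.0400 = 0.2500 m
S_min ≈ 0.0380+0.3760+0.6653+0.2500  ⇒  S_min = 2127/1600 m

S_min = 2127/1600 m = 1.3294 m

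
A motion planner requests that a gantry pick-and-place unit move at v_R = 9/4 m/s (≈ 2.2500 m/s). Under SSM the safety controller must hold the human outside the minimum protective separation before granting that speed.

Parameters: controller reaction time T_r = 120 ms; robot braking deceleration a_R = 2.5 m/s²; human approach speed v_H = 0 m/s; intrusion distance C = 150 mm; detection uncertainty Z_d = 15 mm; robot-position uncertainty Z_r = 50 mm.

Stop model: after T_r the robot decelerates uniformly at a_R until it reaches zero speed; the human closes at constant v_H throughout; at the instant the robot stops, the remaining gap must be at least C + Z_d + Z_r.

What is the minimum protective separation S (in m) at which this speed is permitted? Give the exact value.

S_min = 599/400 m = 1.4975 m

stop time T_s = (9/4)/(5/2) = 0.9000 s
robot in T_r: 2.2500·0.1200 = 0.2700 m
robot under decel: 2.2500²/(2·2.5000) = 1.0125 m
human closes 0.0000·1.0200 = 0.0000 m
residual clearance needed = 0.1500+0.0150+0.0500 = 0.2150 m
S_min ≈ 0.2700+1.0125+0.0000+0.2150  ⇒  S_min = 599/400 m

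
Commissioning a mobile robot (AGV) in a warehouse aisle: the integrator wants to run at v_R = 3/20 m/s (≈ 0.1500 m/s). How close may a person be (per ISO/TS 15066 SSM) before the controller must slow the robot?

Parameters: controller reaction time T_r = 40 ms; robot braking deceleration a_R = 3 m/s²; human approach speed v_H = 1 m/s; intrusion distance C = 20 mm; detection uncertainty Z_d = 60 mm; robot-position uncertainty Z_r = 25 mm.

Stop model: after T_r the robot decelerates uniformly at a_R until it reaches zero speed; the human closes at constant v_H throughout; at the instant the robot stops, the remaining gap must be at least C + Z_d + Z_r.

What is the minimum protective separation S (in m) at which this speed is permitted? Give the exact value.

stop time T_s = (3/20)/3 = 0.0500 s
robot in T_r: 0.1500·0.0400 = 0.0060 m
robot under decel: 0.1500²/(2·3.0000) = 0.0037 m
person approaches 1.0000·(0.0400+0.0500) = 0.0900 m
C+Z_d+Z_r = 0.0200+0.0600+0.0250 = 0.1050 m
S_min ≈ 0.0060+0.0037+0.0900+0.1050  ⇒  S_min = 819/4000 m

S_min = 819/4000 m = 0.2047 m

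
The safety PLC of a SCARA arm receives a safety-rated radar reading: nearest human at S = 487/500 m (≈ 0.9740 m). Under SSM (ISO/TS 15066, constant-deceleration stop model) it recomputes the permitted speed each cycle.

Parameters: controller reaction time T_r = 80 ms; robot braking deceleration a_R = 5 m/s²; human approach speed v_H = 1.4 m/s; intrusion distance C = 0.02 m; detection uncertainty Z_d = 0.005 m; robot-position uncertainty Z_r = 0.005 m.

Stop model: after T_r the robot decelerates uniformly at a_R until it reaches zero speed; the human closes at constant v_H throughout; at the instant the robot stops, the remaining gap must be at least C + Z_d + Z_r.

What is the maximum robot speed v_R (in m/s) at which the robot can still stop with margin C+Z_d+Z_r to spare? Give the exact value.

v_R_max = 8/5 m/s = 1.6000 m/s

at the boundary: (1/10)·v² + (9/25)·v + (-104/125) = 0
  disc = (9/25)² − 4·(1/10)·(-104/125) = 289/625 ; √disc = 17/25
  v_R = (−(9/25) + 17/25) / (2·(1/10)) = 8/5 m/s
check:
braking lasts T_s = (8/5)/5 = 0.3200 s
robot in T_r: 1.6000·0.0800 = 0.1280 m
robot under decel: 1.6000²/(2·5.0000) = 0.2560 m
person approaches 1.4000·(0.0800+0.3200) = 0.5600 m
residual clearance needed = 0.0200+0.0050+0.0050 = 0.0300 m
sum ≈ 0.1280+0.2560+0.5600+0.0300 ≈ 0.9740 m = S ✓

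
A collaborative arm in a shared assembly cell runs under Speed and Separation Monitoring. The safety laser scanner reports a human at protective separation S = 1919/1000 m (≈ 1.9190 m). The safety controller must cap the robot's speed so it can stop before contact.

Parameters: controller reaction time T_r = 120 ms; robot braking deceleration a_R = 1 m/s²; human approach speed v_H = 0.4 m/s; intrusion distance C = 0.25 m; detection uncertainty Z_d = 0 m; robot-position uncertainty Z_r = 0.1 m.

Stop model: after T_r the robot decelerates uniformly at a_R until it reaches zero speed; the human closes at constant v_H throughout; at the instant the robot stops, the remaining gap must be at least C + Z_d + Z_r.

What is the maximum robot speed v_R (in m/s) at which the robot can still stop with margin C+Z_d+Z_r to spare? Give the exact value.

v_R_max = 13/10 m/s = 1.3000 m/s

collect terms ⇒ (1/2)·v_R² + (13/25)·v_R + (-1521/1000) = 0
  disc = (13/25)² − 4·(1/2)·(-1521/1000) = 8281/2500 ; √disc = 91/50
  v_R = (−(13/25) + 91/50) / (2·(1/2)) = 13/10 m/s
check:
stop time T_s = (13/10)/1 = 1.3000 s
robot covers v_R·T_r = 1.3000·0.1200 = 0.1560 m before braking
braking distance = 1.3000²/(2·1.0000) = 0.8450 m
human over T_r+T_s: 0.4000·(0.1200+1.3000) = 0.5680 m
margins: 0.2500+0.0000+0.1000 = 0.3500 m
sum ≈ 0.1560+0.8450+0.5680+0.3500 ≈ 1.9190 m = S ✓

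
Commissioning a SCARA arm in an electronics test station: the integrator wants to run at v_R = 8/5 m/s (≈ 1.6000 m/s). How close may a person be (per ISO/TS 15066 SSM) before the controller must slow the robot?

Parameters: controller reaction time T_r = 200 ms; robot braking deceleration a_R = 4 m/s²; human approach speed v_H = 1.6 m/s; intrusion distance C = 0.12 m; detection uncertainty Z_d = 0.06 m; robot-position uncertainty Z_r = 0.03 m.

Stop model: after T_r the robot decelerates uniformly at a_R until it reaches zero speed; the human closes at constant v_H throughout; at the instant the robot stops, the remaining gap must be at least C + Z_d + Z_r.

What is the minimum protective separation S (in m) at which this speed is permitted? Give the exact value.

T_s = v_R/a_R = (8/5)/4 = 0.4000 s
robot in T_r: 1.6000·0.2000 = 0.3200 m
braking distance = 1.6000²/(2·4.0000) = 0.3200 m
human closes 1.6000·0.6000 = 0.9600 m
C+Z_d+Z_r = 0.1200+0.0600+0.0300 = 0.2100 m
S_min ≈ 0.3200+0.3200+0.9600+0.2100  ⇒  S_min = 181/100 m

S_min = 181/100 m = 1.8100 m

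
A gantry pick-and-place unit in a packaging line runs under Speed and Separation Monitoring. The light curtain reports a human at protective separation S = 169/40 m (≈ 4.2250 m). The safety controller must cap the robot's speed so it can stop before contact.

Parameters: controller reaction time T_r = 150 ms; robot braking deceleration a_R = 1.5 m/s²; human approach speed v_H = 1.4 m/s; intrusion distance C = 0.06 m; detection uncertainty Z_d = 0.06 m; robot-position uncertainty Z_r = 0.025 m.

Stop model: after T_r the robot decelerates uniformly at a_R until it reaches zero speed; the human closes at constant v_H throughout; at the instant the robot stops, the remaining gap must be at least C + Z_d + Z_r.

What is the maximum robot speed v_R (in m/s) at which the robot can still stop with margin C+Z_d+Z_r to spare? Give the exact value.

v_R_max = 43/20 m/s = 2.1500 m/s

at the boundary: (1/3)·v² + (13/12)·v + (-387/100) = 0
  disc = (13/12)² − 4·(1/3)·(-387/100) = 22801/3600 ; √disc = 151/60
  v_R = (−(13/12) + 151/60) / (2·(1/3)) = 43/20 m/s
check:
stop time T_s = (43/20)/(3/2) = 1.4333 s
reaction-phase robot travel = 2.1500·0.1500 = 0.3225 m
robot under decel: 2.1500²/(2·1.5000) = 1.5408 m
person approaches 1.4000·(0.1500+1.4333) = 2.2167 m
residual clearance needed = 0.0600+0.0600+0.0250 = 0.1450 m
sum ≈ 0.3225+1.5408+2.2167+0.1450 ≈ 4.2250 m = S ✓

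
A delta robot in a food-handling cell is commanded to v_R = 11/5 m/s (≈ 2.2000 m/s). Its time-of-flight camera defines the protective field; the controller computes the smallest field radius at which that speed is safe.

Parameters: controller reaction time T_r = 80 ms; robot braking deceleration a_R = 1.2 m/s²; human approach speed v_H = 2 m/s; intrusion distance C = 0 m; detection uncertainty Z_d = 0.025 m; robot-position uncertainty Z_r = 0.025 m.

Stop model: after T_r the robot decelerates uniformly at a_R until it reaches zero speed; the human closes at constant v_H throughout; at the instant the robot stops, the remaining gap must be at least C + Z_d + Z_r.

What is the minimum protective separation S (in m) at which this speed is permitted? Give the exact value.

S_min = 2276/375 m = 6.0693 m

braking lasts T_s = (11/5)/(6/5) = 1.8333 s
reaction-phase robot travel = 2.2000·0.0800 = 0.1760 m
robot under decel: 2.2000²/(2·1.2000) = 2.0167 m
human over T_r+T_s: 2.0000·(0.0800+1.8333) = 3.8267 m
C+Z_d+Z_r = 0.0000+0.0250+0.0250 = 0.0500 m
S_min ≈ 0.1760+2.0167+3.8267+0.0500  ⇒  S_min = 2276/375 m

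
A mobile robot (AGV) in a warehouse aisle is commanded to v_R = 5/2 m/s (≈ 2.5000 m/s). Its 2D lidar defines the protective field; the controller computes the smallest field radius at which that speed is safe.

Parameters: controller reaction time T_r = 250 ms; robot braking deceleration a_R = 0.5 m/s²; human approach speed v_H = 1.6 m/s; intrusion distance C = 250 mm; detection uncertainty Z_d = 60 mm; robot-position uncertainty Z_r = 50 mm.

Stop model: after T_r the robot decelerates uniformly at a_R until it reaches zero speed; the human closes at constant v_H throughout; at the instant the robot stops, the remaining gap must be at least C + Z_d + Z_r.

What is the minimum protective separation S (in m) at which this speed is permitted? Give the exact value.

braking lasts T_s = (5/2)/(1/2) = 5.0000 s
reaction-phase robot travel = 2.5000·0.2500 = 0.6250 m
braking distance = 2.5000²/(2·0.5000) = 6.2500 m
human over T_r+T_s: 1.6000·(0.2500+5.0000) = 8.4000 m
residual clearance needed = 0.2500+0.0600+0.0500 = 0.3600 m
S_min ≈ 0.6250+6.2500+8.4000+0.3600  ⇒  S_min = 3127/200 m

S_min = 3127/200 m = 15.6350 m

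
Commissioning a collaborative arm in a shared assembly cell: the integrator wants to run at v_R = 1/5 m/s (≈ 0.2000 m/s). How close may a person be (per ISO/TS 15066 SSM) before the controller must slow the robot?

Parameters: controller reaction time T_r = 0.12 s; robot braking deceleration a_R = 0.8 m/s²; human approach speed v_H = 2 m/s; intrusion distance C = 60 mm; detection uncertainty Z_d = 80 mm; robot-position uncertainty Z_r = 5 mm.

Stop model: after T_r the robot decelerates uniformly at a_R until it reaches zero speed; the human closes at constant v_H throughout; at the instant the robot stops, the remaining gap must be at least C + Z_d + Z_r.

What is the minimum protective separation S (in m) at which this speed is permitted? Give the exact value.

T_s = v_R/a_R = (1/5)/(4/5) = 0.2500 s
robot covers v_R·T_r = 0.2000·0.1200 = 0.0240 m before braking
braking distance = 0.2000²/(2·0.8000) = 0.0250 m
human over T_r+T_s: 2.0000·(0.1200+0.2500) = 0.7400 m
margins: 0.0600+0.0800+0.0050 = 0.1450 m
S_min ≈ 0.0240+0.0250+0.7400+0.1450  ⇒  S_min = 467/500 m

S_min = 467/500 m = 0.9340 m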